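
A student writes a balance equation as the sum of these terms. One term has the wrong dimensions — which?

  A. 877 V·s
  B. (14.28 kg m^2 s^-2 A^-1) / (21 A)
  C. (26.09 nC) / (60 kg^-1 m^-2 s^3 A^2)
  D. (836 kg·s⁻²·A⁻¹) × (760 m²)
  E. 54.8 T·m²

Reduce each to base SI dimensions:
  A. V·s = J·C⁻¹·s = kg·m²·s⁻²·A⁻¹
  B. [kg·m²·s⁻²·A⁻¹] / [A] = kg·m²·s⁻²·A⁻²
  C. [s·A] / [kg⁻¹·m⁻²·s³·A²] = kg·m²·s⁻²·A⁻¹
  D. [kg·s⁻²·A⁻¹] · [m²] = kg·m²·s⁻²·A⁻¹
  E. T·m² = Wb·m⁻²·m² = kg·m²·s⁻²·A⁻¹
All reduce to kg·m²·s⁻²·A⁻¹ except B., which is kg·m²·s⁻²·A⁻².

B.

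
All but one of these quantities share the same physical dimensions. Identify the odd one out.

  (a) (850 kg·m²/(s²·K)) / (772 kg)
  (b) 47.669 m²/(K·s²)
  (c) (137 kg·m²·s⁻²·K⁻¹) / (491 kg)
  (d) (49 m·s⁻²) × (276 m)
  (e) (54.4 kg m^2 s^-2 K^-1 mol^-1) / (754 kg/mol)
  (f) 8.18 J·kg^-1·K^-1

Expand each in SI base units:
  (a) [kg·m²·s⁻²·K⁻¹] / [kg] = m²·s⁻²·K⁻¹
  (b) m²·s⁻²·K⁻¹
  (c) [kg·m²·s⁻²·K⁻¹] / [kg] = m²·s⁻²·K⁻¹
  (d) [m·s⁻²] · [m] = m²·s⁻²
  (e) [kg·m²·s⁻²·K⁻¹·mol⁻¹] / [kg·mol⁻¹] = m²·s⁻²·K⁻¹
  (f) J·kg⁻¹·K⁻¹ = N·m·kg⁻¹·K⁻¹ = m²·s⁻²·K⁻¹
All reduce to m²·s⁻²·K⁻¹ except (d), which is m²·s⁻².

(d)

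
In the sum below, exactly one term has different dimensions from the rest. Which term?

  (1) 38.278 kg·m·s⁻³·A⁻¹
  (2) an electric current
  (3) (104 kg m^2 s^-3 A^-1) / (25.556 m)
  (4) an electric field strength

(2)

Expand each in SI base units:
  (1) kg·m·s⁻³·A⁻¹
  (2) [electric current] = A
  (3) [kg·m²·s⁻³·A⁻¹] / [m] = kg·m·s⁻³·A⁻¹
  (4) [electric field strength] = kg·m·s⁻³·A⁻¹
All reduce to kg·m·s⁻³·A⁻¹ except (2), which is A.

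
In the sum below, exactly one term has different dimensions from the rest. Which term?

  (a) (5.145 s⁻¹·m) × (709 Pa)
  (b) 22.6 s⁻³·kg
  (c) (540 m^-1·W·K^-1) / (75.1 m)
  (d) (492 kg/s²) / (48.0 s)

Work out the base dimensions of each:
  (a) [m·s⁻¹] · [kg·m⁻¹·s⁻²] = kg·s⁻³
  (b) kg·s⁻³
  (c) [kg·m·s⁻³·K⁻¹] / [m] = kg·s⁻³·K⁻¹
  (d) [kg·s⁻²] / [s] = kg·s⁻³
All reduce to kg·s⁻³ except (c), which is kg·s⁻³·K⁻¹.

(c)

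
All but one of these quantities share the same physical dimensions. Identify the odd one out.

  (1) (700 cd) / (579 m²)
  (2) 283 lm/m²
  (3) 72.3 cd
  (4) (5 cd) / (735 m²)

(3)

Dimensions:
  (1) [cd] / [m²] = m⁻²·cd
  (2) lm·m⁻² = cd·m⁻² = m⁻²·cd
  (3) cd
  (4) [cd] / [m²] = m⁻²·cd
All reduce to m⁻²·cd except (3), which is cd.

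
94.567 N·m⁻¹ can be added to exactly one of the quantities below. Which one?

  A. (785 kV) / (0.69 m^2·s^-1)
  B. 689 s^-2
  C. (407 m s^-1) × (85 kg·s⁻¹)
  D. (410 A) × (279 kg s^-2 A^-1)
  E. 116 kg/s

D.

Reference: N·m⁻¹ = kg·m·s⁻²·m⁻¹ = kg·s⁻².
Each option:
  A. [kg·m²·s⁻³·A⁻¹] / [m²·s⁻¹] = kg·s⁻²·A⁻¹
  B. s⁻²
  C. [m·s⁻¹] · [kg·s⁻¹] = kg·m·s⁻²
  D. [A] · [kg·s⁻²·A⁻¹] = kg·s⁻²  ← same
  E. kg·s⁻¹
Only D. matches kg·s⁻².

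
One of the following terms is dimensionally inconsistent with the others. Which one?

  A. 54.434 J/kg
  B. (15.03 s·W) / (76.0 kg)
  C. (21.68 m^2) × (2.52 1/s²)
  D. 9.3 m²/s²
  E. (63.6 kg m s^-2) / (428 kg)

Dimensions:
  A. J·kg⁻¹ = N·m·kg⁻¹ = m²·s⁻²
  B. [kg·m²·s⁻²] / [kg] = m²·s⁻²
  C. [m²] · [s⁻²] = m²·s⁻²
  D. m²·s⁻²
  E. [kg·m·s⁻²] / [kg] = m·s⁻²
All reduce to m²·s⁻² except E., which is m·s⁻².

E.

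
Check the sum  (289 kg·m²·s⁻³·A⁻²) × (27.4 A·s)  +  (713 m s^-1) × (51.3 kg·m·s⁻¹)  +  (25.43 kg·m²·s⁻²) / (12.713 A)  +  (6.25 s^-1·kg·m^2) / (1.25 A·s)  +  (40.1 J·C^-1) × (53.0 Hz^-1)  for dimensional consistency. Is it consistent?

No

Work out the base dimensions of each:
  (289 kg·m²·s⁻³·A⁻²) × (27.4 A·s):  [kg·m²·s⁻³·A⁻²] · [s·A] = kg·m²·s⁻²·A⁻¹
  (713 m s^-1) × (51.3 kg·m·s⁻¹):  [m·s⁻¹] · [kg·m·s⁻¹] = kg·m²·s⁻²
  (25.43 kg·m²·s⁻²) / (12.713 A):  [kg·m²·s⁻²] / [A] = kg·m²·s⁻²·A⁻¹
  (6.25 s^-1·kg·m^2) / (1.25 A·s):  [kg·m²·s⁻¹] / [s·A] = kg·m²·s⁻²·A⁻¹
  (40.1 J·C^-1) × (53.0 Hz^-1):  [kg·m²·s⁻³·A⁻¹] · [s] = kg·m²·s⁻²·A⁻¹
The terms do not share a single dimension (kg·m²·s⁻² vs kg·m²·s⁻²·A⁻¹).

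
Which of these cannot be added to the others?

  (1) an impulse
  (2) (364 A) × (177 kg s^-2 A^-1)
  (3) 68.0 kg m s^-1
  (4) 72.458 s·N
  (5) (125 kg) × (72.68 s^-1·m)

Work out the base dimensions of each:
  (1) [impulse] = kg·m·s⁻¹
  (2) [A] · [kg·s⁻²·A⁻¹] = kg·s⁻²
  (3) kg·m·s⁻¹
  (4) N·s = kg·m·s⁻²·s = kg·m·s⁻¹
  (5) [kg] · [m·s⁻¹] = kg·m·s⁻¹
All reduce to kg·m·s⁻¹ except (2), which is kg·s⁻².

(2)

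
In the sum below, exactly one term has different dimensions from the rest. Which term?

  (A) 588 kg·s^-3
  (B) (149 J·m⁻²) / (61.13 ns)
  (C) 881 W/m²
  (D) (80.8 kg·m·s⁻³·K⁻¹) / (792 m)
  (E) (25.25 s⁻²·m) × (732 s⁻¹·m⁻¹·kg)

Dimensions:
  (A) kg·s⁻³
  (B) [kg·s⁻²] / [s] = kg·s⁻³
  (C) W·m⁻² = J·s⁻¹·m⁻² = kg·s⁻³
  (D) [kg·m·s⁻³·K⁻¹] / [m] = kg·s⁻³·K⁻¹
  (E) [m·s⁻²] · [kg·m⁻¹·s⁻¹] = kg·s⁻³
All reduce to kg·s⁻³ except (D), which is kg·s⁻³·K⁻¹.

(D)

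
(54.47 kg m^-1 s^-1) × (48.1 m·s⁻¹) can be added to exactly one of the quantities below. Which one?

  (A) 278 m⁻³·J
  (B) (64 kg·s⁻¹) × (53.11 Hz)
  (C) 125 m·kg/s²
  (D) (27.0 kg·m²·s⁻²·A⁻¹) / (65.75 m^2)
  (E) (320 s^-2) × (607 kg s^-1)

Reference: [kg·m⁻¹·s⁻¹] · [m·s⁻¹] = kg·s⁻².
Each option:
  (A) J·m⁻³ = N·m·m⁻³ = kg·m⁻¹·s⁻²
  (B) [kg·s⁻¹] · [s⁻¹] = kg·s⁻²  ← same
  (C) kg·m·s⁻²
  (D) [kg·m²·s⁻²·A⁻¹] / [m²] = kg·s⁻²·A⁻¹
  (E) [s⁻²] · [kg·s⁻¹] = kg·s⁻³
Only (B) matches kg·s⁻².

(B)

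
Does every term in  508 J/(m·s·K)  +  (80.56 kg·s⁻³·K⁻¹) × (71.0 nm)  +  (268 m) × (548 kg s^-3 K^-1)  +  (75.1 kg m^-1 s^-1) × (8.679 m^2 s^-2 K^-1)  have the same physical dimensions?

Dimensions:
  508 J/(m·s·K):  J·s⁻¹·m⁻¹·K⁻¹ = N·m·s⁻¹·m⁻¹·K⁻¹ = kg·m·s⁻³·K⁻¹
  (80.56 kg·s⁻³·K⁻¹) × (71.0 nm):  [kg·s⁻³·K⁻¹] · [m] = kg·m·s⁻³·K⁻¹
  (268 m) × (548 kg s^-3 K^-1):  [m] · [kg·s⁻³·K⁻¹] = kg·m·s⁻³·K⁻¹
  (75.1 kg m^-1 s^-1) × (8.679 m^2 s^-2 K^-1):  [kg·m⁻¹·s⁻¹] · [m²·s⁻²·K⁻¹] = kg·m·s⁻³·K⁻¹
Every term reduces to kg·m·s⁻³·K⁻¹.

Yes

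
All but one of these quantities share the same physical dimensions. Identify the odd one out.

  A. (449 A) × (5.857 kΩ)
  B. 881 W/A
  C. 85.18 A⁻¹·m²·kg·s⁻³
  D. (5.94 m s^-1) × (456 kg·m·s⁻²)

Dimensions:
  A. [A] · [kg·m²·s⁻³·A⁻²] = kg·m²·s⁻³·A⁻¹
  B. W·A⁻¹ = J·s⁻¹·A⁻¹ = kg·m²·s⁻³·A⁻¹
  C. kg·m²·s⁻³·A⁻¹
  D. [m·s⁻¹] · [kg·m·s⁻²] = kg·m²·s⁻³
All reduce to kg·m²·s⁻³·A⁻¹ except D., which is kg·m²·s⁻³.

D.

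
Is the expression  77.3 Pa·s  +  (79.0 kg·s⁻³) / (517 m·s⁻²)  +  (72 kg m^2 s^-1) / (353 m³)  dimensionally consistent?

In SI base units:
  77.3 Pa·s:  Pa·s = N·m⁻²·s = kg·m⁻¹·s⁻¹
  (79.0 kg·s⁻³) / (517 m·s⁻²):  [kg·s⁻³] / [m·s⁻²] = kg·m⁻¹·s⁻¹
  (72 kg m^2 s^-1) / (353 m³):  [kg·m²·s⁻¹] / [m³] = kg·m⁻¹·s⁻¹
Every term reduces to kg·m⁻¹·s⁻¹.

Yes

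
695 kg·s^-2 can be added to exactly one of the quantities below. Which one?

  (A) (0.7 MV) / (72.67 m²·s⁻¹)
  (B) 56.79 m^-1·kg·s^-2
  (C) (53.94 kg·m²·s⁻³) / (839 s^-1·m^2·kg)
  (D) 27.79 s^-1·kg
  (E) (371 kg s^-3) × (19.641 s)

(E)

Reference: kg·s⁻².
Each option:
  (A) [kg·m²·s⁻³·A⁻¹] / [m²·s⁻¹] = kg·s⁻²·A⁻¹
  (B) kg·m⁻¹·s⁻²
  (C) [kg·m²·s⁻³] / [kg·m²·s⁻¹] = s⁻²
  (D) kg·s⁻¹
  (E) [kg·s⁻³] · [s] = kg·s⁻²  ← same
Only (E) matches kg·s⁻².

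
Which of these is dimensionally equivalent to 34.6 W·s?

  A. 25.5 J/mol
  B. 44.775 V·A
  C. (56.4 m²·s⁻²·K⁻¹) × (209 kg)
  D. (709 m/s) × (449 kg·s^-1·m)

D.

Reference: W·s = J·s⁻¹·s = kg·m²·s⁻².
Each option:
  A. J·mol⁻¹ = N·m·mol⁻¹ = kg·m²·s⁻²·mol⁻¹
  B. V·A = J·C⁻¹·A = kg·m²·s⁻³
  C. [m²·s⁻²·K⁻¹] · [kg] = kg·m²·s⁻²·K⁻¹
  D. [m·s⁻¹] · [kg·m·s⁻¹] = kg·m²·s⁻²  ← same
Only D. matches kg·m²·s⁻².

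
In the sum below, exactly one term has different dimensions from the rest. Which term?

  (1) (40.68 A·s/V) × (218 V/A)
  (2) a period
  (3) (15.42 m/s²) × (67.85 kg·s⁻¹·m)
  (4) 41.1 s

(3)

In SI base units:
  (1) [kg⁻¹·m⁻²·s⁴·A²] · [kg·m²·s⁻³·A⁻²] = s
  (2) [period] = s
  (3) [m·s⁻²] · [kg·m·s⁻¹] = kg·m²·s⁻³
  (4) s
All reduce to s except (3), which is kg·m²·s⁻³.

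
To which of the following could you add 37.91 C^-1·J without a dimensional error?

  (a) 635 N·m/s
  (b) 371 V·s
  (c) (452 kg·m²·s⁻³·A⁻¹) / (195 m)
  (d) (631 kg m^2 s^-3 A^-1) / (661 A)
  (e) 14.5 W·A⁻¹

(e)

Reference: J·C⁻¹ = N·m·(s·A)⁻¹ = kg·m²·s⁻³·A⁻¹.
Each option:
  (a) N·m·s⁻¹ = kg·m·s⁻²·m·s⁻¹ = kg·m²·s⁻³
  (b) V·s = J·C⁻¹·s = kg·m²·s⁻²·A⁻¹
  (c) [kg·m²·s⁻³·A⁻¹] / [m] = kg·m·s⁻³·A⁻¹
  (d) [kg·m²·s⁻³·A⁻¹] / [A] = kg·m²·s⁻³·A⁻²
  (e) W·A⁻¹ = J·s⁻¹·A⁻¹ = kg·m²·s⁻³·A⁻¹  ← same
Only (e) matches kg·m²·s⁻³·A⁻¹.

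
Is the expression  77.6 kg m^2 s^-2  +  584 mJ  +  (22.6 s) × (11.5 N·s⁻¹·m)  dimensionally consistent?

Yes

Work out the base dimensions of each:
  77.6 kg m^2 s^-2:  kg·m²·s⁻²
  584 mJ:  J = N·m = kg·m²·s⁻²
  (22.6 s) × (11.5 N·s⁻¹·m):  [s] · [kg·m²·s⁻³] = kg·m²·s⁻²
Every term reduces to kg·m²·s⁻².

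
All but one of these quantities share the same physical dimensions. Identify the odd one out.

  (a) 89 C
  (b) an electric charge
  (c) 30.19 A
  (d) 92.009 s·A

(c)

Expand each in SI base units:
  (a) C = s·A
  (b) [electric charge] = s·A
  (c) A
  (d) A·s = s·A
All reduce to s·A except (c), which is A.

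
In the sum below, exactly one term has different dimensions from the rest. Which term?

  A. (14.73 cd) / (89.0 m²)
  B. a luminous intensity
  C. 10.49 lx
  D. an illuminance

B.

Expand each in SI base units:
  A. [cd] / [m²] = m⁻²·cd
  B. [luminous intensity] = cd
  C. lx = lm·m⁻² = m⁻²·cd
  D. [illuminance] = m⁻²·cd
All reduce to m⁻²·cd except B., which is cd.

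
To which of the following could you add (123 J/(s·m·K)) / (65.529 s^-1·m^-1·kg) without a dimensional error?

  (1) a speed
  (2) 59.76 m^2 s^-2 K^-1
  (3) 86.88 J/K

(2)

Reference: [kg·m·s⁻³·K⁻¹] / [kg·m⁻¹·s⁻¹] = m²·s⁻²·K⁻¹.
Each option:
  (1) [speed] = m·s⁻¹
  (2) m²·s⁻²·K⁻¹  ← same
  (3) J·K⁻¹ = N·m·K⁻¹ = kg·m²·s⁻²·K⁻¹
Only (2) matches m²·s⁻²·K⁻¹.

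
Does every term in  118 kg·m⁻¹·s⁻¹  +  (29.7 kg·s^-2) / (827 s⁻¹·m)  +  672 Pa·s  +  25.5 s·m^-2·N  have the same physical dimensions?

Expand each in SI base units:
  118 kg·m⁻¹·s⁻¹:  kg·m⁻¹·s⁻¹
  (29.7 kg·s^-2) / (827 s⁻¹·m):  [kg·s⁻²] / [m·s⁻¹] = kg·m⁻¹·s⁻¹
  672 Pa·s:  Pa·s = N·m⁻²·s = kg·m⁻¹·s⁻¹
  25.5 s·m^-2·N:  N·s·m⁻² = kg·m·s⁻²·s·m⁻² = kg·m⁻¹·s⁻¹
Every term reduces to kg·m⁻¹·s⁻¹.

Yes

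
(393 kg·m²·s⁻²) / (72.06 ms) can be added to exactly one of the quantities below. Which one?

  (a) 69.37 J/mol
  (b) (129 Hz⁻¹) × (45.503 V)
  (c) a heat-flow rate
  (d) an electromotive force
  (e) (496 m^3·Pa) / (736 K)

(c)

Reference: [kg·m²·s⁻²] / [s] = kg·m²·s⁻³.
Each option:
  (a) J·mol⁻¹ = N·m·mol⁻¹ = kg·m²·s⁻²·mol⁻¹
  (b) [s] · [kg·m²·s⁻³·A⁻¹] = kg·m²·s⁻²·A⁻¹
  (c) [heat-flow rate] = kg·m²·s⁻³  ← same
  (d) [electromotive force] = kg·m²·s⁻³·A⁻¹
  (e) [kg·m²·s⁻²] / [K] = kg·m²·s⁻²·K⁻¹
Only (c) matches kg·m²·s⁻³.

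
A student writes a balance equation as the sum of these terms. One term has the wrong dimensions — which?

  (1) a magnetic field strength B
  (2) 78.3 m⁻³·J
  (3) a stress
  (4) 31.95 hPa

(1)

In SI base units:
  (1) [magnetic field strength B] = kg·s⁻²·A⁻¹
  (2) J·m⁻³ = N·m·m⁻³ = kg·m⁻¹·s⁻²
  (3) [stress] = kg·m⁻¹·s⁻²
  (4) Pa = N·m⁻² = kg·m⁻¹·s⁻²
All reduce to kg·m⁻¹·s⁻² except (1), which is kg·s⁻²·A⁻¹.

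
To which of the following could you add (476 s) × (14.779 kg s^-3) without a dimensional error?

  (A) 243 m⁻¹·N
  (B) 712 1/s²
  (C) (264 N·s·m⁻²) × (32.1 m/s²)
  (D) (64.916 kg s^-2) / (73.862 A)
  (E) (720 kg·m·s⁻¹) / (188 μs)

(A)

Reference: [s] · [kg·s⁻³] = kg·s⁻².
Each option:
  (A) N·m⁻¹ = kg·m·s⁻²·m⁻¹ = kg·s⁻²  ← same
  (B) s⁻²
  (C) [kg·m⁻¹·s⁻¹] · [m·s⁻²] = kg·s⁻³
  (D) [kg·s⁻²] / [A] = kg·s⁻²·A⁻¹
  (E) [kg·m·s⁻¹] / [s] = kg·m·s⁻²
Only (A) matches kg·s⁻².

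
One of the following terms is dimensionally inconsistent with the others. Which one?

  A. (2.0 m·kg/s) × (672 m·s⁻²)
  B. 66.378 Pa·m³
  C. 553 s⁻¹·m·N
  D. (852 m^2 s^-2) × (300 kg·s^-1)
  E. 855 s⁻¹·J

Reduce each to base SI dimensions:
  A. [kg·m·s⁻¹] · [m·s⁻²] = kg·m²·s⁻³
  B. Pa·m³ = N·m⁻²·m³ = kg·m²·s⁻²
  C. N·m·s⁻¹ = kg·m·s⁻²·m·s⁻¹ = kg·m²·s⁻³
  D. [m²·s⁻²] · [kg·s⁻¹] = kg·m²·s⁻³
  E. J·s⁻¹ = N·m·s⁻¹ = kg·m²·s⁻³
All reduce to kg·m²·s⁻³ except B., which is kg·m²·s⁻².

B.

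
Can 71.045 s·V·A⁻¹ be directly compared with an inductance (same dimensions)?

Yes

In SI base units:
  71.045 s·V·A⁻¹:  V·s·A⁻¹ = J·C⁻¹·s·A⁻¹ = kg·m²·s⁻²·A⁻²
  an inductance:  [inductance] = kg·m²·s⁻²·A⁻²
Both are kg·m²·s⁻²·A⁻², so they have the same dimensions and can be added.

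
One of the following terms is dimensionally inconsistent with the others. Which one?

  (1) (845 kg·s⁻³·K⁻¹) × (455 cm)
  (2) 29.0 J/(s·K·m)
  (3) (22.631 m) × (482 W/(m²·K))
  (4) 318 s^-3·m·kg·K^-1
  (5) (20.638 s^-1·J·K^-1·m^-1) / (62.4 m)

(5)

Reduce each to base SI dimensions:
  (1) [kg·s⁻³·K⁻¹] · [m] = kg·m·s⁻³·K⁻¹
  (2) J·s⁻¹·m⁻¹·K⁻¹ = N·m·s⁻¹·m⁻¹·K⁻¹ = kg·m·s⁻³·K⁻¹
  (3) [m] · [kg·s⁻³·K⁻¹] = kg·m·s⁻³·K⁻¹
  (4) kg·m·s⁻³·K⁻¹
  (5) [kg·m·s⁻³·K⁻¹] / [m] = kg·s⁻³·K⁻¹
All reduce to kg·m·s⁻³·K⁻¹ except (5), which is kg·s⁻³·K⁻¹.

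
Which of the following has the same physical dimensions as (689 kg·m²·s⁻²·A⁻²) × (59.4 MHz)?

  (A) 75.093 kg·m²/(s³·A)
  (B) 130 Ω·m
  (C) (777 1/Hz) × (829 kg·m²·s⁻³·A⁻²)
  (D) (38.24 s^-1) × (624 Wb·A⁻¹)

Reference: [kg·m²·s⁻²·A⁻²] · [s⁻¹] = kg·m²·s⁻³·A⁻².
Each option:
  (A) kg·m²·s⁻³·A⁻¹
  (B) Ω·m = V·A⁻¹·m = kg·m³·s⁻³·A⁻²
  (C) [s] · [kg·m²·s⁻³·A⁻²] = kg·m²·s⁻²·A⁻²
  (D) [s⁻¹] · [kg·m²·s⁻²·A⁻²] = kg·m²·s⁻³·A⁻²  ← same
Only (D) matches kg·m²·s⁻³·A⁻².

(D)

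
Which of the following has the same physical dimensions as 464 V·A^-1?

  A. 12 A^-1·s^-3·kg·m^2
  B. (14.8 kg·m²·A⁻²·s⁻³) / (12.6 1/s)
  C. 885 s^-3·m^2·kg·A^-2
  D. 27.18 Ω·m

C.

Reference: V·A⁻¹ = J·C⁻¹·A⁻¹ = kg·m²·s⁻³·A⁻².
Each option:
  A. kg·m²·s⁻³·A⁻¹
  B. [kg·m²·s⁻³·A⁻²] / [s⁻¹] = kg·m²·s⁻²·A⁻²
  C. kg·m²·s⁻³·A⁻²  ← same
  D. Ω·m = V·A⁻¹·m = kg·m³·s⁻³·A⁻²
Only C. matches kg·m²·s⁻³·A⁻².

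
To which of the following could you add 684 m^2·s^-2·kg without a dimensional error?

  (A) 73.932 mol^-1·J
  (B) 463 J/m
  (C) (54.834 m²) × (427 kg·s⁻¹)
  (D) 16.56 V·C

(D)

Reference: kg·m²·s⁻².
Each option:
  (A) J·mol⁻¹ = N·m·mol⁻¹ = kg·m²·s⁻²·mol⁻¹
  (B) J·m⁻¹ = N·m·m⁻¹ = kg·m·s⁻²
  (C) [m²] · [kg·s⁻¹] = kg·m²·s⁻¹
  (D) C·V = s·A·J·C⁻¹ = kg·m²·s⁻²  ← same
Only (D) matches kg·m²·s⁻².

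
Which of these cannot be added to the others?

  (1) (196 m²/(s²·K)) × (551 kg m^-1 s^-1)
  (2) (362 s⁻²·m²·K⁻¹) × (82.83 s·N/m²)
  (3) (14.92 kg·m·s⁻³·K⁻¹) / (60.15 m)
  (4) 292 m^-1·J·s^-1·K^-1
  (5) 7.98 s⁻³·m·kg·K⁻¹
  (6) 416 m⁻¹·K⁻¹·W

(3)

Work out the base dimensions of each:
  (1) [m²·s⁻²·K⁻¹] · [kg·m⁻¹·s⁻¹] = kg·m·s⁻³·K⁻¹
  (2) [m²·s⁻²·K⁻¹] · [kg·m⁻¹·s⁻¹] = kg·m·s⁻³·K⁻¹
  (3) [kg·m·s⁻³·K⁻¹] / [m] = kg·s⁻³·K⁻¹
  (4) J·s⁻¹·m⁻¹·K⁻¹ = N·m·s⁻¹·m⁻¹·K⁻¹ = kg·m·s⁻³·K⁻¹
  (5) kg·m·s⁻³·K⁻¹
  (6) W·m⁻¹·K⁻¹ = J·s⁻¹·m⁻¹·K⁻¹ = kg·m·s⁻³·K⁻¹
All reduce to kg·m·s⁻³·K⁻¹ except (3), which is kg·s⁻³·K⁻¹.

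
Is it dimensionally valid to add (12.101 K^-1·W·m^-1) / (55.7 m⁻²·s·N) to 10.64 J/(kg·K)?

Yes

Expand each in SI base units:
  (12.101 K^-1·W·m^-1) / (55.7 m⁻²·s·N):  [kg·m·s⁻³·K⁻¹] / [kg·m⁻¹·s⁻¹] = m²·s⁻²·K⁻¹
  10.64 J/(kg·K):  J·kg⁻¹·K⁻¹ = N·m·kg⁻¹·K⁻¹ = m²·s⁻²·K⁻¹
Both are m²·s⁻²·K⁻¹, so they have the same dimensions and can be added.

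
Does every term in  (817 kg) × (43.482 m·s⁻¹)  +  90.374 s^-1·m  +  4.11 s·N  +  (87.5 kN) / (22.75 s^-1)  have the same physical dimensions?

No

Reduce each to base SI dimensions:
  (817 kg) × (43.482 m·s⁻¹):  [kg] · [m·s⁻¹] = kg·m·s⁻¹
  90.374 s^-1·m:  m·s⁻¹
  4.11 s·N:  N·s = kg·m·s⁻²·s = kg·m·s⁻¹
  (87.5 kN) / (22.75 s^-1):  [kg·m·s⁻²] / [s⁻¹] = kg·m·s⁻¹
The terms do not share a single dimension (kg·m·s⁻¹ vs m·s⁻¹).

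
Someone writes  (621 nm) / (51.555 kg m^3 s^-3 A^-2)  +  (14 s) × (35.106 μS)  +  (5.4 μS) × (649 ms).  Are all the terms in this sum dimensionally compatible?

Reduce each to base SI dimensions:
  (621 nm) / (51.555 kg m^3 s^-3 A^-2):  [m] / [kg·m³·s⁻³·A⁻²] = kg⁻¹·m⁻²·s³·A²
  (14 s) × (35.106 μS):  [s] · [kg⁻¹·m⁻²·s³·A²] = kg⁻¹·m⁻²·s⁴·A²
  (5.4 μS) × (649 ms):  [kg⁻¹·m⁻²·s³·A²] · [s] = kg⁻¹·m⁻²·s⁴·A²
The terms do not share a single dimension (kg⁻¹·m⁻²·s³·A² vs kg⁻¹·m⁻²·s⁴·A²).

No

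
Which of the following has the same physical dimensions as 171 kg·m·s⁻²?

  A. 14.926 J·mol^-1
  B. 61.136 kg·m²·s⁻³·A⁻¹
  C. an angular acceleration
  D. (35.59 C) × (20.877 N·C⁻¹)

D.

Reference: kg·m·s⁻².
Each option:
  A. J·mol⁻¹ = N·m·mol⁻¹ = kg·m²·s⁻²·mol⁻¹
  B. kg·m²·s⁻³·A⁻¹
  C. [angular acceleration] = s⁻²
  D. [s·A] · [kg·m·s⁻³·A⁻¹] = kg·m·s⁻²  ← same
Only D. matches kg·m·s⁻².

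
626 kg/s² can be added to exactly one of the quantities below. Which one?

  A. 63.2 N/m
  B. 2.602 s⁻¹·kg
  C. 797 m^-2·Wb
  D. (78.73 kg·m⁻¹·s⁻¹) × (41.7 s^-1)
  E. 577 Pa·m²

A.

Reference: kg·s⁻².
Each option:
  A. N·m⁻¹ = kg·m·s⁻²·m⁻¹ = kg·s⁻²  ← same
  B. kg·s⁻¹
  C. Wb·m⁻² = V·s·m⁻² = kg·s⁻²·A⁻¹
  D. [kg·m⁻¹·s⁻¹] · [s⁻¹] = kg·m⁻¹·s⁻²
  E. Pa·m² = N·m⁻²·m² = kg·m·s⁻²
Only A. matches kg·s⁻².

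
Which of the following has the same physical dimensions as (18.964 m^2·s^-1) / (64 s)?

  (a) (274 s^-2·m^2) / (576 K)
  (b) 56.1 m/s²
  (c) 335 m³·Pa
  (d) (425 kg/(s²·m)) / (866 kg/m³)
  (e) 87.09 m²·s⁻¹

(d)

Reference: [m²·s⁻¹] / [s] = m²·s⁻².
Each option:
  (a) [m²·s⁻²] / [K] = m²·s⁻²·K⁻¹
  (b) m·s⁻²
  (c) Pa·m³ = N·m⁻²·m³ = kg·m²·s⁻²
  (d) [kg·m⁻¹·s⁻²] / [kg·m⁻³] = m²·s⁻²  ← same
  (e) m²·s⁻¹
Only (d) matches m²·s⁻².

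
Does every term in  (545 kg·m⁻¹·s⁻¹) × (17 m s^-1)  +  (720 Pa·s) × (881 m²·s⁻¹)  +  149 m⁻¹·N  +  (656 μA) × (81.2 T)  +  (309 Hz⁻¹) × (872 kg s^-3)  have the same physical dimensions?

No

In SI base units:
  (545 kg·m⁻¹·s⁻¹) × (17 m s^-1):  [kg·m⁻¹·s⁻¹] · [m·s⁻¹] = kg·s⁻²
  (720 Pa·s) × (881 m²·s⁻¹):  [kg·m⁻¹·s⁻¹] · [m²·s⁻¹] = kg·m·s⁻²
  149 m⁻¹·N:  N·m⁻¹ = kg·m·s⁻²·m⁻¹ = kg·s⁻²
  (656 μA) × (81.2 T):  [A] · [kg·s⁻²·A⁻¹] = kg·s⁻²
  (309 Hz⁻¹) × (872 kg s^-3):  [s] · [kg·s⁻³] = kg·s⁻²
The terms do not share a single dimension (kg·m·s⁻² vs kg·s⁻²).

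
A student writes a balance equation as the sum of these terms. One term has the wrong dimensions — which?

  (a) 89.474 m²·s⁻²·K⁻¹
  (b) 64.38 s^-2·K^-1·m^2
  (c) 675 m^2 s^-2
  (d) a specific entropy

(c)

In SI base units:
  (a) m²·s⁻²·K⁻¹
  (b) m²·s⁻²·K⁻¹
  (c) m²·s⁻²
  (d) [specific entropy] = m²·s⁻²·K⁻¹
All reduce to m²·s⁻²·K⁻¹ except (c), which is m²·s⁻².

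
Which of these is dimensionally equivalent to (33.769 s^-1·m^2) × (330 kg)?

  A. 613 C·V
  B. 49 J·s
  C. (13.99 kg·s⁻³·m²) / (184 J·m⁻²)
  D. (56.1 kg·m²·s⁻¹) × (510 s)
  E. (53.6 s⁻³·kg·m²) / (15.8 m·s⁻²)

B.

Reference: [m²·s⁻¹] · [kg] = kg·m²·s⁻¹.
Each option:
  A. C·V = s·A·J·C⁻¹ = kg·m²·s⁻²
  B. J·s = N·m·s = kg·m²·s⁻¹  ← same
  C. [kg·m²·s⁻³] / [kg·s⁻²] = m²·s⁻¹
  D. [kg·m²·s⁻¹] · [s] = kg·m²
  E. [kg·m²·s⁻³] / [m·s⁻²] = kg·m·s⁻¹
Only B. matches kg·m²·s⁻¹.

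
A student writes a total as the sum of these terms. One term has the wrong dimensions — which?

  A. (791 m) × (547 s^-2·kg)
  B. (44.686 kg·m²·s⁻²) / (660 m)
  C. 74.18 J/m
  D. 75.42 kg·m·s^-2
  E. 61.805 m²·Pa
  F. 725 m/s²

F.

In SI base units:
  A. [m] · [kg·s⁻²] = kg·m·s⁻²
  B. [kg·m²·s⁻²] / [m] = kg·m·s⁻²
  C. J·m⁻¹ = N·m·m⁻¹ = kg·m·s⁻²
  D. kg·m·s⁻²
  E. Pa·m² = N·m⁻²·m² = kg·m·s⁻²
  F. m·s⁻²
All reduce to kg·m·s⁻² except F., which is m·s⁻².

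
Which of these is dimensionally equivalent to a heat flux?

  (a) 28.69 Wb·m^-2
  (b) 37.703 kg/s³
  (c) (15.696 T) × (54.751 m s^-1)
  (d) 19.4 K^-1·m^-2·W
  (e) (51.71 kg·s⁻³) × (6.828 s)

Reference: [heat flux] = kg·s⁻³.
Each option:
  (a) Wb·m⁻² = V·s·m⁻² = kg·s⁻²·A⁻¹
  (b) kg·s⁻³  ← same
  (c) [kg·s⁻²·A⁻¹] · [m·s⁻¹] = kg·m·s⁻³·A⁻¹
  (d) W·m⁻²·K⁻¹ = J·s⁻¹·m⁻²·K⁻¹ = kg·s⁻³·K⁻¹
  (e) [kg·s⁻³] · [s] = kg·s⁻²
Only (b) matches kg·s⁻³.

(b)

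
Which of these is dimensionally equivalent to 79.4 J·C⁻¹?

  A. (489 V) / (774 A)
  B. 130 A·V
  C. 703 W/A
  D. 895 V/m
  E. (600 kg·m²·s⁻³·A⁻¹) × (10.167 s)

C.

Reference: J·C⁻¹ = N·m·(s·A)⁻¹ = kg·m²·s⁻³·A⁻¹.
Each option:
  A. [kg·m²·s⁻³·A⁻¹] / [A] = kg·m²·s⁻³·A⁻²
  B. V·A = J·C⁻¹·A = kg·m²·s⁻³
  C. W·A⁻¹ = J·s⁻¹·A⁻¹ = kg·m²·s⁻³·A⁻¹  ← same
  D. V·m⁻¹ = J·C⁻¹·m⁻¹ = kg·m·s⁻³·A⁻¹
  E. [kg·m²·s⁻³·A⁻¹] · [s] = kg·m²·s⁻²·A⁻¹
Only C. matches kg·m²·s⁻³·A⁻¹.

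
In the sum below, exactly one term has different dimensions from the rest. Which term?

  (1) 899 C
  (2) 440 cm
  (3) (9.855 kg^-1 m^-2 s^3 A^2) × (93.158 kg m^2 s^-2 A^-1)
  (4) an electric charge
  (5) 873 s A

Expand each in SI base units:
  (1) C = s·A
  (2) m
  (3) [kg⁻¹·m⁻²·s³·A²] · [kg·m²·s⁻²·A⁻¹] = s·A
  (4) [electric charge] = s·A
  (5) s·A
All reduce to s·A except (2), which is m.

(2)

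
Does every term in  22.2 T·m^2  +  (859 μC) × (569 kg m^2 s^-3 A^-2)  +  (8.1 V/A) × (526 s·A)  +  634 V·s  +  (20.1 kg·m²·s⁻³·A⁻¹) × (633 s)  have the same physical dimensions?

Expand each in SI base units:
  22.2 T·m^2:  T·m² = Wb·m⁻²·m² = kg·m²·s⁻²·A⁻¹
  (859 μC) × (569 kg m^2 s^-3 A^-2):  [s·A] · [kg·m²·s⁻³·A⁻²] = kg·m²·s⁻²·A⁻¹
  (8.1 V/A) × (526 s·A):  [kg·m²·s⁻³·A⁻²] · [s·A] = kg·m²·s⁻²·A⁻¹
  634 V·s:  V·s = J·C⁻¹·s = kg·m²·s⁻²·A⁻¹
  (20.1 kg·m²·s⁻³·A⁻¹) × (633 s):  [kg·m²·s⁻³·A⁻¹] · [s] = kg·m²·s⁻²·A⁻¹
Every term reduces to kg·m²·s⁻²·A⁻¹.

Yes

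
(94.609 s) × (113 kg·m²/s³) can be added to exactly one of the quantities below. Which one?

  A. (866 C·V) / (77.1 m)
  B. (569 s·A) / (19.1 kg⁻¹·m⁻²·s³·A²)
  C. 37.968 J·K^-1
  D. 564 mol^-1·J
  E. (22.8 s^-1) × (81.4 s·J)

E.

Reference: [s] · [kg·m²·s⁻³] = kg·m²·s⁻².
Each option:
  A. [kg·m²·s⁻²] / [m] = kg·m·s⁻²
  B. [s·A] / [kg⁻¹·m⁻²·s³·A²] = kg·m²·s⁻²·A⁻¹
  C. J·K⁻¹ = N·m·K⁻¹ = kg·m²·s⁻²·K⁻¹
  D. J·mol⁻¹ = N·m·mol⁻¹ = kg·m²·s⁻²·mol⁻¹
  E. [s⁻¹] · [kg·m²·s⁻¹] = kg·m²·s⁻²  ← same
Only E. matches kg·m²·s⁻².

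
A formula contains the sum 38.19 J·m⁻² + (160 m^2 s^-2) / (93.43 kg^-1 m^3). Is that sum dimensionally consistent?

Dimensions:
  38.19 J·m⁻²:  J·m⁻² = N·m·m⁻² = kg·s⁻²
  (160 m^2 s^-2) / (93.43 kg^-1 m^3):  [m²·s⁻²] / [kg⁻¹·m³] = kg·m⁻¹·s⁻²
kg·s⁻² ≠ kg·m⁻¹·s⁻², so they cannot be added.

No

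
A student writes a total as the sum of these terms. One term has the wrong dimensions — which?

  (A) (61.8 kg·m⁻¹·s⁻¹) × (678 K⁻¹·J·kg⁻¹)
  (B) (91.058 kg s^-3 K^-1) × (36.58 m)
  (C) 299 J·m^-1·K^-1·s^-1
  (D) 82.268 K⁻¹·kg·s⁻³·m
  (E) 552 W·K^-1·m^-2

(E)

Reduce each to base SI dimensions:
  (A) [kg·m⁻¹·s⁻¹] · [m²·s⁻²·K⁻¹] = kg·m·s⁻³·K⁻¹
  (B) [kg·s⁻³·K⁻¹] · [m] = kg·m·s⁻³·K⁻¹
  (C) J·s⁻¹·m⁻¹·K⁻¹ = N·m·s⁻¹·m⁻¹·K⁻¹ = kg·m·s⁻³·K⁻¹
  (D) kg·m·s⁻³·K⁻¹
  (E) W·m⁻²·K⁻¹ = J·s⁻¹·m⁻²·K⁻¹ = kg·s⁻³·K⁻¹
All reduce to kg·m·s⁻³·K⁻¹ except (E), which is kg·s⁻³·K⁻¹.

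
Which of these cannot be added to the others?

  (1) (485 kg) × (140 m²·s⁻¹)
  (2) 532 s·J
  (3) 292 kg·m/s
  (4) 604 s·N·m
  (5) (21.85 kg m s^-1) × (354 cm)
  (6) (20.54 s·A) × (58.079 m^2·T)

Reduce each to base SI dimensions:
  (1) [kg] · [m²·s⁻¹] = kg·m²·s⁻¹
  (2) J·s = N·m·s = kg·m²·s⁻¹
  (3) kg·m·s⁻¹
  (4) N·m·s = kg·m·s⁻²·m·s = kg·m²·s⁻¹
  (5) [kg·m·s⁻¹] · [m] = kg·m²·s⁻¹
  (6) [s·A] · [kg·m²·s⁻²·A⁻¹] = kg·m²·s⁻¹
All reduce to kg·m²·s⁻¹ except (3), which is kg·m·s⁻¹.

(3)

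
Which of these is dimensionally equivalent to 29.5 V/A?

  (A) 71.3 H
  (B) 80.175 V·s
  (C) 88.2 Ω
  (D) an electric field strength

Reference: V·A⁻¹ = J·C⁻¹·A⁻¹ = kg·m²·s⁻³·A⁻².
Each option:
  (A) H = V·s·A⁻¹ = kg·m²·s⁻²·A⁻²
  (B) V·s = J·C⁻¹·s = kg·m²·s⁻²·A⁻¹
  (C) Ω = V·A⁻¹ = kg·m²·s⁻³·A⁻²  ← same
  (D) [electric field strength] = kg·m·s⁻³·A⁻¹
Only (C) matches kg·m²·s⁻³·A⁻².

(C)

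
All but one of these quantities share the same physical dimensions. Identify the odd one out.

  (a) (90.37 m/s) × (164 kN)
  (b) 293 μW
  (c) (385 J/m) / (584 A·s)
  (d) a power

Dimensions:
  (a) [m·s⁻¹] · [kg·m·s⁻²] = kg·m²·s⁻³
  (b) W = J·s⁻¹ = kg·m²·s⁻³
  (c) [kg·m·s⁻²] / [s·A] = kg·m·s⁻³·A⁻¹
  (d) [power] = kg·m²·s⁻³
All reduce to kg·m²·s⁻³ except (c), which is kg·m·s⁻³·A⁻¹.

(c)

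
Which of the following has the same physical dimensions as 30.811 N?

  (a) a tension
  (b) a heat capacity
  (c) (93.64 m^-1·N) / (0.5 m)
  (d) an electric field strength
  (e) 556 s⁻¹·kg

(a)

Reference: N = kg·m·s⁻².
Each option:
  (a) [tension] = kg·m·s⁻²  ← same
  (b) [heat capacity] = kg·m²·s⁻²·K⁻¹
  (c) [kg·s⁻²] / [m] = kg·m⁻¹·s⁻²
  (d) [electric field strength] = kg·m·s⁻³·A⁻¹
  (e) kg·s⁻¹
Only (a) matches kg·m·s⁻².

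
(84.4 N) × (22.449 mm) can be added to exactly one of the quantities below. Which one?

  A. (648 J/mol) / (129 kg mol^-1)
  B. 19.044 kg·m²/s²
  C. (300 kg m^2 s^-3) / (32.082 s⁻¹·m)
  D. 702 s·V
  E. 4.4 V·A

Reference: [kg·m·s⁻²] · [m] = kg·m²·s⁻².
Each option:
  A. [kg·m²·s⁻²·mol⁻¹] / [kg·mol⁻¹] = m²·s⁻²
  B. kg·m²·s⁻²  ← same
  C. [kg·m²·s⁻³] / [m·s⁻¹] = kg·m·s⁻²
  D. V·s = J·C⁻¹·s = kg·m²·s⁻²·A⁻¹
  E. V·A = J·C⁻¹·A = kg·m²·s⁻³
Only B. matches kg·m²·s⁻².

B.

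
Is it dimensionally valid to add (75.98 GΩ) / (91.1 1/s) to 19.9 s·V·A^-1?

Expand each in SI base units:
  (75.98 GΩ) / (91.1 1/s):  [kg·m²·s⁻³·A⁻²] / [s⁻¹] = kg·m²·s⁻²·A⁻²
  19.9 s·V·A^-1:  V·s·A⁻¹ = J·C⁻¹·s·A⁻¹ = kg·m²·s⁻²·A⁻²
Both are kg·m²·s⁻²·A⁻², so they have the same dimensions and can be added.

Yes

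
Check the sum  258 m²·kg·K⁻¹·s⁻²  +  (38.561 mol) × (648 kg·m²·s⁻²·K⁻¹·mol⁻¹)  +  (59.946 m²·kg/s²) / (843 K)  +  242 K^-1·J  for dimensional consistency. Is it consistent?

Yes

Reduce each to base SI dimensions:
  258 m²·kg·K⁻¹·s⁻²:  kg·m²·s⁻²·K⁻¹
  (38.561 mol) × (648 kg·m²·s⁻²·K⁻¹·mol⁻¹):  [mol] · [kg·m²·s⁻²·K⁻¹·mol⁻¹] = kg·m²·s⁻²·K⁻¹
  (59.946 m²·kg/s²) / (843 K):  [kg·m²·s⁻²] / [K] = kg·m²·s⁻²·K⁻¹
  242 K^-1·J:  J·K⁻¹ = N·m·K⁻¹ = kg·m²·s⁻²·K⁻¹
Every term reduces to kg·m²·s⁻²·K⁻¹.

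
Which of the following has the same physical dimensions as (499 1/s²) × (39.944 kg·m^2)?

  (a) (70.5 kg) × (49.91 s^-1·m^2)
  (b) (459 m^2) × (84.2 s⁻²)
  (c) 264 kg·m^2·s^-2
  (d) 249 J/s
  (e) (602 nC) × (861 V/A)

Reference: [s⁻²] · [kg·m²] = kg·m²·s⁻².
Each option:
  (a) [kg] · [m²·s⁻¹] = kg·m²·s⁻¹
  (b) [m²] · [s⁻²] = m²·s⁻²
  (c) kg·m²·s⁻²  ← same
  (d) J·s⁻¹ = N·m·s⁻¹ = kg·m²·s⁻³
  (e) [s·A] · [kg·m²·s⁻³·A⁻²] = kg·m²·s⁻²·A⁻¹
Only (c) matches kg·m²·s⁻².

(c)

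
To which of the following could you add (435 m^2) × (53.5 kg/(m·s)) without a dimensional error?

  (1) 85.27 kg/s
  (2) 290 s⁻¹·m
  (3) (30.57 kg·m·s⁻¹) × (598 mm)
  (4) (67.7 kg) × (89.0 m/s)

Reference: [m²] · [kg·m⁻¹·s⁻¹] = kg·m·s⁻¹.
Each option:
  (1) kg·s⁻¹
  (2) m·s⁻¹
  (3) [kg·m·s⁻¹] · [m] = kg·m²·s⁻¹
  (4) [kg] · [m·s⁻¹] = kg·m·s⁻¹  ← same
Only (4) matches kg·m·s⁻¹.

(4)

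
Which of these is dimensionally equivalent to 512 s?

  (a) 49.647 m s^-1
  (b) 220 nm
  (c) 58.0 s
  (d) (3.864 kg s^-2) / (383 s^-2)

Reference: s.
Each option:
  (a) m·s⁻¹
  (b) m
  (c) s  ← same
  (d) [kg·s⁻²] / [s⁻²] = kg
Only (c) matches s.

(c)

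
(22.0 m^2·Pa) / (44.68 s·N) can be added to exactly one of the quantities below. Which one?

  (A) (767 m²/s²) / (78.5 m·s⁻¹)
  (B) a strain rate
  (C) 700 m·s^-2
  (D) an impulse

Reference: [kg·m·s⁻²] / [kg·m·s⁻¹] = s⁻¹.
Each option:
  (A) [m²·s⁻²] / [m·s⁻¹] = m·s⁻¹
  (B) [strain rate] = s⁻¹  ← same
  (C) m·s⁻²
  (D) [impulse] = kg·m·s⁻¹
Only (B) matches s⁻¹.

(B)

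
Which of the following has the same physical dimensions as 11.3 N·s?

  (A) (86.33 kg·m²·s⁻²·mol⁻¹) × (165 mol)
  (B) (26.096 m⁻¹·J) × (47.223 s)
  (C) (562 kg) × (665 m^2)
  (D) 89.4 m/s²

Reference: N·s = kg·m·s⁻²·s = kg·m·s⁻¹.
Each option:
  (A) [kg·m²·s⁻²·mol⁻¹] · [mol] = kg·m²·s⁻²
  (B) [kg·m·s⁻²] · [s] = kg·m·s⁻¹  ← same
  (C) [kg] · [m²] = kg·m²
  (D) m·s⁻²
Only (B) matches kg·m·s⁻¹.

(B)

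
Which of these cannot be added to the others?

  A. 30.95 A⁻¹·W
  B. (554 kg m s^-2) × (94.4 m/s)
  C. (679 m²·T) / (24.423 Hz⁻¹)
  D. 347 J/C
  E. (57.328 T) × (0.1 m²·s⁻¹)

B.

Expand each in SI base units:
  A. W·A⁻¹ = J·s⁻¹·A⁻¹ = kg·m²·s⁻³·A⁻¹
  B. [kg·m·s⁻²] · [m·s⁻¹] = kg·m²·s⁻³
  C. [kg·m²·s⁻²·A⁻¹] / [s] = kg·m²·s⁻³·A⁻¹
  D. J·C⁻¹ = N·m·(s·A)⁻¹ = kg·m²·s⁻³·A⁻¹
  E. [kg·s⁻²·A⁻¹] · [m²·s⁻¹] = kg·m²·s⁻³·A⁻¹
All reduce to kg·m²·s⁻³·A⁻¹ except B., which is kg·m²·s⁻³.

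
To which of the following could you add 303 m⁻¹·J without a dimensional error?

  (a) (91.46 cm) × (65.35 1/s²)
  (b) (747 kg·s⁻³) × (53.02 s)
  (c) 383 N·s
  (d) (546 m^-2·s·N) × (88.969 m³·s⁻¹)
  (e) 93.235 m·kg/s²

Reference: J·m⁻¹ = N·m·m⁻¹ = kg·m·s⁻².
Each option:
  (a) [m] · [s⁻²] = m·s⁻²
  (b) [kg·s⁻³] · [s] = kg·s⁻²
  (c) N·s = kg·m·s⁻²·s = kg·m·s⁻¹
  (d) [kg·m⁻¹·s⁻¹] · [m³·s⁻¹] = kg·m²·s⁻²
  (e) kg·m·s⁻²  ← same
Only (e) matches kg·m·s⁻².

(e)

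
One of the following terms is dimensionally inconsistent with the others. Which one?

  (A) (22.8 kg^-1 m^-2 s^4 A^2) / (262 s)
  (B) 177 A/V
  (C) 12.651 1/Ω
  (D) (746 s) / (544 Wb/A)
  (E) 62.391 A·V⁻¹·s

Dimensions:
  (A) [kg⁻¹·m⁻²·s⁴·A²] / [s] = kg⁻¹·m⁻²·s³·A²
  (B) A·V⁻¹ = A·(J·C⁻¹)⁻¹ = kg⁻¹·m⁻²·s³·A²
  (C) Ω⁻¹ = (V·A⁻¹)⁻¹ = kg⁻¹·m⁻²·s³·A²
  (D) [s] / [kg·m²·s⁻²·A⁻²] = kg⁻¹·m⁻²·s³·A²
  (E) A·s·V⁻¹ = A·s·(J·C⁻¹)⁻¹ = kg⁻¹·m⁻²·s⁴·A²
All reduce to kg⁻¹·m⁻²·s³·A² except (E), which is kg⁻¹·m⁻²·s⁴·A².

(E)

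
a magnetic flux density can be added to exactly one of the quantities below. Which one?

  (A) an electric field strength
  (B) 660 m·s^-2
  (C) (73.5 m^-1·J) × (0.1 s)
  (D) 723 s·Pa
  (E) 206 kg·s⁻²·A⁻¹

Reference: [magnetic flux density] = kg·s⁻²·A⁻¹.
Each option:
  (A) [electric field strength] = kg·m·s⁻³·A⁻¹
  (B) m·s⁻²
  (C) [kg·m·s⁻²] · [s] = kg·m·s⁻¹
  (D) Pa·s = N·m⁻²·s = kg·m⁻¹·s⁻¹
  (E) kg·s⁻²·A⁻¹  ← same
Only (E) matches kg·s⁻²·A⁻¹.

(E)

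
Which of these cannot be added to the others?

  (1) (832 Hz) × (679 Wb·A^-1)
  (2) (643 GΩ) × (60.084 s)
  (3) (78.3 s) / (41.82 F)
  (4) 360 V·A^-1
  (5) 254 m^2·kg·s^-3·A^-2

(2)

Work out the base dimensions of each:
  (1) [s⁻¹] · [kg·m²·s⁻²·A⁻²] = kg·m²·s⁻³·A⁻²
  (2) [kg·m²·s⁻³·A⁻²] · [s] = kg·m²·s⁻²·A⁻²
  (3) [s] / [kg⁻¹·m⁻²·s⁴·A²] = kg·m²·s⁻³·A⁻²
  (4) V·A⁻¹ = J·C⁻¹·A⁻¹ = kg·m²·s⁻³·A⁻²
  (5) kg·m²·s⁻³·A⁻²
All reduce to kg·m²·s⁻³·A⁻² except (2), which is kg·m²·s⁻²·A⁻².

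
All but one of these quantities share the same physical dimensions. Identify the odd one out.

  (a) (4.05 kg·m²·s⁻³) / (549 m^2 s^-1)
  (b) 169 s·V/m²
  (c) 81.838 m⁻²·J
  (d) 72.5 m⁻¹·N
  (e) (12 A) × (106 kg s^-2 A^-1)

(b)

Dimensions:
  (a) [kg·m²·s⁻³] / [m²·s⁻¹] = kg·s⁻²
  (b) V·s·m⁻² = J·C⁻¹·s·m⁻² = kg·s⁻²·A⁻¹
  (c) J·m⁻² = N·m·m⁻² = kg·s⁻²
  (d) N·m⁻¹ = kg·m·s⁻²·m⁻¹ = kg·s⁻²
  (e) [A] · [kg·s⁻²·A⁻¹] = kg·s⁻²
All reduce to kg·s⁻² except (b), which is kg·s⁻²·A⁻¹.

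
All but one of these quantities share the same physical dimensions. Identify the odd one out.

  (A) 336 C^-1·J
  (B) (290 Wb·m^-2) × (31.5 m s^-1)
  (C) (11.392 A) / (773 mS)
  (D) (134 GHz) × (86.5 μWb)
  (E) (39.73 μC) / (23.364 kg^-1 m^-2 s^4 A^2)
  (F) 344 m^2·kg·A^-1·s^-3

Dimensions:
  (A) J·C⁻¹ = N·m·(s·A)⁻¹ = kg·m²·s⁻³·A⁻¹
  (B) [kg·s⁻²·A⁻¹] · [m·s⁻¹] = kg·m·s⁻³·A⁻¹
  (C) [A] / [kg⁻¹·m⁻²·s³·A²] = kg·m²·s⁻³·A⁻¹
  (D) [s⁻¹] · [kg·m²·s⁻²·A⁻¹] = kg·m²·s⁻³·A⁻¹
  (E) [s·A] / [kg⁻¹·m⁻²·s⁴·A²] = kg·m²·s⁻³·A⁻¹
  (F) kg·m²·s⁻³·A⁻¹
All reduce to kg·m²·s⁻³·A⁻¹ except (B), which is kg·m·s⁻³·A⁻¹.

(B)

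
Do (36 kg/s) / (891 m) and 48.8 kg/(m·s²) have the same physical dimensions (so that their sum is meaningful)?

In SI base units:
  (36 kg/s) / (891 m):  [kg·s⁻¹] / [m] = kg·m⁻¹·s⁻¹
  48.8 kg/(m·s²):  kg·m⁻¹·s⁻²
kg·m⁻¹·s⁻¹ ≠ kg·m⁻¹·s⁻², so they cannot be added.

No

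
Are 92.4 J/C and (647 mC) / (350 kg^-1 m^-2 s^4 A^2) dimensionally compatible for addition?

Yes

In SI base units:
  92.4 J/C:  J·C⁻¹ = N·m·(s·A)⁻¹ = kg·m²·s⁻³·A⁻¹
  (647 mC) / (350 kg^-1 m^-2 s^4 A^2):  [s·A] / [kg⁻¹·m⁻²·s⁴·A²] = kg·m²·s⁻³·A⁻¹
Both are kg·m²·s⁻³·A⁻¹, so they have the same dimensions and can be added.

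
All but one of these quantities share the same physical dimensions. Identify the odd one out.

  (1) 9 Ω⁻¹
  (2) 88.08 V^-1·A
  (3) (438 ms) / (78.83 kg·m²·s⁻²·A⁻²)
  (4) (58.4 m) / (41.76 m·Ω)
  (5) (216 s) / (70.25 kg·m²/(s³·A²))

(5)

Expand each in SI base units:
  (1) Ω⁻¹ = (V·A⁻¹)⁻¹ = kg⁻¹·m⁻²·s³·A²
  (2) A·V⁻¹ = A·(J·C⁻¹)⁻¹ = kg⁻¹·m⁻²·s³·A²
  (3) [s] / [kg·m²·s⁻²·A⁻²] = kg⁻¹·m⁻²·s³·A²
  (4) [m] / [kg·m³·s⁻³·A⁻²] = kg⁻¹·m⁻²·s³·A²
  (5) [s] / [kg·m²·s⁻³·A⁻²] = kg⁻¹·m⁻²·s⁴·A²
All reduce to kg⁻¹·m⁻²·s³·A² except (5), which is kg⁻¹·m⁻²·s⁴·A².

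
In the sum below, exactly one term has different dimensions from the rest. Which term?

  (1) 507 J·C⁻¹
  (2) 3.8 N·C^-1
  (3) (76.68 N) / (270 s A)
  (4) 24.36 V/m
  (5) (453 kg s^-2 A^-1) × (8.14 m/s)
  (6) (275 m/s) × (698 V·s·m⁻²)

Dimensions:
  (1) J·C⁻¹ = N·m·(s·A)⁻¹ = kg·m²·s⁻³·A⁻¹
  (2) N·C⁻¹ = kg·m·s⁻²·(s·A)⁻¹ = kg·m·s⁻³·A⁻¹
  (3) [kg·m·s⁻²] / [s·A] = kg·m·s⁻³·A⁻¹
  (4) V·m⁻¹ = J·C⁻¹·m⁻¹ = kg·m·s⁻³·A⁻¹
  (5) [kg·s⁻²·A⁻¹] · [m·s⁻¹] = kg·m·s⁻³·A⁻¹
  (6) [m·s⁻¹] · [kg·s⁻²·A⁻¹] = kg·m·s⁻³·A⁻¹
All reduce to kg·m·s⁻³·A⁻¹ except (1), which is kg·m²·s⁻³·A⁻¹.

(1)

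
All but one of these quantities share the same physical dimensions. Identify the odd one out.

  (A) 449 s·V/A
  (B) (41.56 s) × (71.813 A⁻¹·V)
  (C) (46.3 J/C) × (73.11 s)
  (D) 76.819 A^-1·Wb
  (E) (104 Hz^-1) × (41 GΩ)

(C)

Expand each in SI base units:
  (A) V·s·A⁻¹ = J·C⁻¹·s·A⁻¹ = kg·m²·s⁻²·A⁻²
  (B) [s] · [kg·m²·s⁻³·A⁻²] = kg·m²·s⁻²·A⁻²
  (C) [kg·m²·s⁻³·A⁻¹] · [s] = kg·m²·s⁻²·A⁻¹
  (D) Wb·A⁻¹ = V·s·A⁻¹ = kg·m²·s⁻²·A⁻²
  (E) [s] · [kg·m²·s⁻³·A⁻²] = kg·m²·s⁻²·A⁻²
All reduce to kg·m²·s⁻²·A⁻² except (C), which is kg·m²·s⁻²·A⁻¹.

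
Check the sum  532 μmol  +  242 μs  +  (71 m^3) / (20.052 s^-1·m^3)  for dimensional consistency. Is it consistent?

No

In SI base units:
  532 μmol:  mol
  242 μs:  s
  (71 m^3) / (20.052 s^-1·m^3):  [m³] / [m³·s⁻¹] = s
The terms do not share a single dimension (mol vs s).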